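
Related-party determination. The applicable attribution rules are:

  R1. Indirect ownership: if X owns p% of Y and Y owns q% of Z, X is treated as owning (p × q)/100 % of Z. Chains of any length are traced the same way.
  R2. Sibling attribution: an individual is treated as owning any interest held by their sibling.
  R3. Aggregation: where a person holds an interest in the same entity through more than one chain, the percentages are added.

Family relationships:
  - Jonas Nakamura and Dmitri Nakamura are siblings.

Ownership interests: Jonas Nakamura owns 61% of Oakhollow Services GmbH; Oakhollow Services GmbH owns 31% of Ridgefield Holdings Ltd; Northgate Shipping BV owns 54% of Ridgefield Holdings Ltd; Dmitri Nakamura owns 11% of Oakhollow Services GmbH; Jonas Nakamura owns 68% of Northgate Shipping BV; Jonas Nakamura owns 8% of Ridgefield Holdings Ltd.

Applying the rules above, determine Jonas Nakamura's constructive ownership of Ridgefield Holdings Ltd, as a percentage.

67.04%

By sibling attribution (R2), Jonas Nakamura is treated as also owning Dmitri Nakamura's interest in Oakhollow Services GmbH, giving 61% + 11% = 72%.
Chain via Northgate Shipping BV (R1): 68% × 54% = 36.72% of Ridgefield Holdings Ltd.
Chain via Oakhollow Services GmbH (R1): 72% × 31% = 22.32% of Ridgefield Holdings Ltd.
Direct interest in Ridgefield Holdings Ltd: 8%.
Aggregating (R3): 36.72% + 22.32% + 8% = 67.04%.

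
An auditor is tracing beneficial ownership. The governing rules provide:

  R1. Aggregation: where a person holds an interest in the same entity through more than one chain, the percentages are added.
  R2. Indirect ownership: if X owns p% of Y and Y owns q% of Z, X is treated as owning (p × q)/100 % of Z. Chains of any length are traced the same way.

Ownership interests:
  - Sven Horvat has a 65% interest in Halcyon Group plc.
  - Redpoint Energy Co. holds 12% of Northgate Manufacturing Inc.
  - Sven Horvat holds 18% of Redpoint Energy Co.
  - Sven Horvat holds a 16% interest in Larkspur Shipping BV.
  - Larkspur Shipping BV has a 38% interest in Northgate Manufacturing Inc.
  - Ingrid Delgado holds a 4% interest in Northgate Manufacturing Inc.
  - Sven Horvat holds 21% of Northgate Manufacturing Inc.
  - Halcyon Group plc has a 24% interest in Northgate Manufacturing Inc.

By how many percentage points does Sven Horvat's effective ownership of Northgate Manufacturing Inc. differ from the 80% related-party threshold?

Chain via Halcyon Group plc (R2): 65% × 24% = 15.6% of Northgate Manufacturing Inc.
Chain via Larkspur Shipping BV (R2): 16% × 38% = 6.08% of Northgate Manufacturing Inc.
Chain via Redpoint Energy Co. (R2): 18% × 12% = 2.16% of Northgate Manufacturing Inc.
Direct interest in Northgate Manufacturing Inc: 21%.
Aggregating (R1): 15.6% + 6.08% + 2.16% + 21% = 44.84%.
44.84% falls short of the 80% threshold by 35.16 percentage points.

35.16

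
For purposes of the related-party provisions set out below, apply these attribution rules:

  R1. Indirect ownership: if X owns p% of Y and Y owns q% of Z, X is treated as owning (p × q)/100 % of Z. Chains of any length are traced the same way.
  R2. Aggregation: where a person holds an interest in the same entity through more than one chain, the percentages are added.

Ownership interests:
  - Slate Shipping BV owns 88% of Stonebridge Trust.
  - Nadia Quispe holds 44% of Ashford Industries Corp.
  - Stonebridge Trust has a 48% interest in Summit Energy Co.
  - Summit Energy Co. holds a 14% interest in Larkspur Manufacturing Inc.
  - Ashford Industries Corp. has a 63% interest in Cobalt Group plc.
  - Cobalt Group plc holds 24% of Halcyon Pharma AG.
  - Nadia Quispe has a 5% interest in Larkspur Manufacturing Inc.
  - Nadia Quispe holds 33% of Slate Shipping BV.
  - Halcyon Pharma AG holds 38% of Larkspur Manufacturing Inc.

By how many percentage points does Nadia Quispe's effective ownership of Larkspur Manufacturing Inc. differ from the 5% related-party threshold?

4.479552

Chain via Ashford Industries Corp. → Cobalt Group plc → Halcyon Pharma AG (R1): 44% × 63% × 24% × 38% = 2.528064% of Larkspur Manufacturing Inc.
Chain via Slate Shipping BV → Stonebridge Trust → Summit Energy Co. (R1): 33% × 88% × 48% × 14% = 1.951488% of Larkspur Manufacturing Inc.
Direct interest in Larkspur Manufacturing Inc: 5%.
Aggregating (R2): 2.528064% + 1.951488% + 5% = 9.479552%.
9.479552% exceeds the 5% threshold by 4.479552 percentage points.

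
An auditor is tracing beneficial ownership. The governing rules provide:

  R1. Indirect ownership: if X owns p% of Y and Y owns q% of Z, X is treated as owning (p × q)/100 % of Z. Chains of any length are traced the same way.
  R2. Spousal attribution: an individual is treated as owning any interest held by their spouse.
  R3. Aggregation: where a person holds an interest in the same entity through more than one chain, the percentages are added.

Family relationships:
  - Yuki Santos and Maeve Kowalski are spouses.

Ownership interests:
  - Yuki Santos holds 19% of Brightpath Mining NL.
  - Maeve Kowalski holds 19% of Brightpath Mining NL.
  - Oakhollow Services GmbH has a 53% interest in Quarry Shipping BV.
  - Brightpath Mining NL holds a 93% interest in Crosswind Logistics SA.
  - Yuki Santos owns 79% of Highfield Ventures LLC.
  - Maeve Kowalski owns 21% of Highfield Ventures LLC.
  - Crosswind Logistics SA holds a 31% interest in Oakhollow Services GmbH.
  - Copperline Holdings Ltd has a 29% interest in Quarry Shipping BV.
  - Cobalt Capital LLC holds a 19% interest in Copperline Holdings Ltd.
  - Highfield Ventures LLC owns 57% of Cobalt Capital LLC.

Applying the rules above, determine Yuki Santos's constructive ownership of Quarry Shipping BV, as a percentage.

By spousal attribution (R2), Yuki Santos is treated as also owning Maeve Kowalski's interest in Highfield Ventures LLC, giving 79% + 21% = 100%.
By spousal attribution (R2), Yuki Santos is treated as also owning Maeve Kowalski's interest in Brightpath Mining NL, giving 19% + 19% = 38%.
Chain via Highfield Ventures LLC → Cobalt Capital LLC → Copperline Holdings Ltd (R1): 100% × 57% × 19% × 29% = 3.1407% of Quarry Shipping BV.
Chain via Brightpath Mining NL → Crosswind Logistics SA → Oakhollow Services GmbH (R1): 38% × 93% × 31% × 53% = 5.806362% of Quarry Shipping BV.
Aggregating (R3): 3.1407% + 5.806362% = 8.947062%.

8.947062%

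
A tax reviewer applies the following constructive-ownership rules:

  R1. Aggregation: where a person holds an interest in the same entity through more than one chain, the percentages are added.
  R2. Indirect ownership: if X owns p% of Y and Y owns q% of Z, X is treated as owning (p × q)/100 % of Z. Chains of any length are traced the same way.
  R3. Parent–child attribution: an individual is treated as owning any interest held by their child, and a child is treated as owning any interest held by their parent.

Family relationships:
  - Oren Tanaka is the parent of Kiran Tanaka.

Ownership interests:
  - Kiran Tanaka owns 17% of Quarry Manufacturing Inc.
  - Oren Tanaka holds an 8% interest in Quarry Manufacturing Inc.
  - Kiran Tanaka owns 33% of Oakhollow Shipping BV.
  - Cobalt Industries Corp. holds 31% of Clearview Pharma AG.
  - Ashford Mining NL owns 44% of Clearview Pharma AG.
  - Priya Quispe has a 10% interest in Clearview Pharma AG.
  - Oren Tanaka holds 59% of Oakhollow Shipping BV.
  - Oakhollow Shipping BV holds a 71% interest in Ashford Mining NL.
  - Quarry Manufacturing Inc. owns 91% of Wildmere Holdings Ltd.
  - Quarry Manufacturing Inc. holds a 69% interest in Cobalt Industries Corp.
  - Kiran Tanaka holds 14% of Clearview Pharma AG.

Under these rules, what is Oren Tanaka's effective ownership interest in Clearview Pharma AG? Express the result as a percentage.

48.0883%

By parent–child attribution (R3), Oren Tanaka is treated as also owning Kiran Tanaka's interest in Quarry Manufacturing Inc, giving 8% + 17% = 25%.
By parent–child attribution (R3), Oren Tanaka is treated as also owning Kiran Tanaka's interest in Oakhollow Shipping BV, giving 59% + 33% = 92%.
By parent–child attribution (R3), Oren Tanaka is treated as owning Kiran Tanaka's 14% interest in Clearview Pharma AG.
Chain via Quarry Manufacturing Inc. → Cobalt Industries Corp. (R2): 25% × 69% × 31% = 5.3475% of Clearview Pharma AG.
Chain via Oakhollow Shipping BV → Ashford Mining NL (R2): 92% × 71% × 44% = 28.7408% of Clearview Pharma AG.
Direct interest in Clearview Pharma AG: 14%.
Aggregating (R1): 5.3475% + 28.7408% + 14% = 48.0883%.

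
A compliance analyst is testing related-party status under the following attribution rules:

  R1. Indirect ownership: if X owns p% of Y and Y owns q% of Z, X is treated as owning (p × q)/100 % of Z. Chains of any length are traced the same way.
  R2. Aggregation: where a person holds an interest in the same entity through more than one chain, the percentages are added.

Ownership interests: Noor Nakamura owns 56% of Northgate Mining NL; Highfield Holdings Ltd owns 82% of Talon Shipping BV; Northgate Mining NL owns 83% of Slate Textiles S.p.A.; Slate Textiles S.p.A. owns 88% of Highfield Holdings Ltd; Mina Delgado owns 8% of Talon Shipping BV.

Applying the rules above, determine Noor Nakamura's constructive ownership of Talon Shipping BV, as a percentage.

Chain via Northgate Mining NL → Slate Textiles S.p.A. → Highfield Holdings Ltd (R1): 56% × 83% × 88% × 82% = 33.539968% of Talon Shipping BV.

33.539968%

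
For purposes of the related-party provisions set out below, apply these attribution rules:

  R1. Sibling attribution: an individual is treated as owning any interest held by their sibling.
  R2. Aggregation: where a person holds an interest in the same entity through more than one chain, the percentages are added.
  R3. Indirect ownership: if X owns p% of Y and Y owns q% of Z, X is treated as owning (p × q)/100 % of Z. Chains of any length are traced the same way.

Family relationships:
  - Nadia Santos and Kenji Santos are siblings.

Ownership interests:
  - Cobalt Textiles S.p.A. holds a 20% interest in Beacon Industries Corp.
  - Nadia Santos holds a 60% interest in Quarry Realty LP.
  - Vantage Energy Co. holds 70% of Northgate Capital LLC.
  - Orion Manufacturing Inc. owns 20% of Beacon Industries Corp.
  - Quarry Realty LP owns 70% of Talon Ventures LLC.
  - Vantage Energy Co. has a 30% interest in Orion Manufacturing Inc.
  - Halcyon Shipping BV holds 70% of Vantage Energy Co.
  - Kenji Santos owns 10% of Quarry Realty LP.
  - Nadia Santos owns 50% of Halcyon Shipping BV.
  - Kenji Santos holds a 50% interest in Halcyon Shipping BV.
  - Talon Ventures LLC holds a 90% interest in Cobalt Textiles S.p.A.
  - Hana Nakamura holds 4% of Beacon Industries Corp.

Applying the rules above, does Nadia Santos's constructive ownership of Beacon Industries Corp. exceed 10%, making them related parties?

By sibling attribution (R1), Nadia Santos is treated as also owning Kenji Santos's interest in Quarry Realty LP, giving 60% + 10% = 70%.
By sibling attribution (R1), Nadia Santos is treated as also owning Kenji Santos's interest in Halcyon Shipping BV, giving 50% + 50% = 100%.
Chain via Quarry Realty LP → Talon Ventures LLC → Cobalt Textiles S.p.A. (R3): 70% × 70% × 90% × 20% = 8.82% of Beacon Industries Corp.
Chain via Halcyon Shipping BV → Vantage Energy Co. → Orion Manufacturing Inc. (R3): 100% × 70% × 30% × 20% = 4.2% of Beacon Industries Corp.
Aggregating (R2): 8.82% + 4.2% = 13.02%.
13.02% exceeds the 10% threshold, so Nadia is a related party to Beacon Industries Corp.

Yes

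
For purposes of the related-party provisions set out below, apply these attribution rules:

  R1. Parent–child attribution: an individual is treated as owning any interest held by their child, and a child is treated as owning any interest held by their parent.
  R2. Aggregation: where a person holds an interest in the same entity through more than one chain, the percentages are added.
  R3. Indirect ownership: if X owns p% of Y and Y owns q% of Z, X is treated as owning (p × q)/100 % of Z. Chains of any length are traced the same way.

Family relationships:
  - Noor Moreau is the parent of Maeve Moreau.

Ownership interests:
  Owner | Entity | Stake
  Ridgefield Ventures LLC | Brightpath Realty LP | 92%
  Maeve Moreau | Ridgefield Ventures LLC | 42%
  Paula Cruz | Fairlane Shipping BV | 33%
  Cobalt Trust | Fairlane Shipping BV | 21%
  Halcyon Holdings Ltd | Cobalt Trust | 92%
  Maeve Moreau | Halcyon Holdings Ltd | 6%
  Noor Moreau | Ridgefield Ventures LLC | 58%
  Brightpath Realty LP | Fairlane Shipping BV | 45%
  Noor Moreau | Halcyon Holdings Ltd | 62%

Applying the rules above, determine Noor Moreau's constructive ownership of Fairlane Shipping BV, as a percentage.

By parent–child attribution (R1), Noor Moreau is treated as also owning Maeve Moreau's interest in Halcyon Holdings Ltd, giving 62% + 6% = 68%.
By parent–child attribution (R1), Noor Moreau is treated as also owning Maeve Moreau's interest in Ridgefield Ventures LLC, giving 58% + 42% = 100%.
Chain via Halcyon Holdings Ltd → Cobalt Trust (R3): 68% × 92% × 21% = 13.1376% of Fairlane Shipping BV.
Chain via Ridgefield Ventures LLC → Brightpath Realty LP (R3): 100% × 92% × 45% = 41.4% of Fairlane Shipping BV.
Aggregating (R2): 13.1376% + 41.4% = 54.5376%.

54.5376%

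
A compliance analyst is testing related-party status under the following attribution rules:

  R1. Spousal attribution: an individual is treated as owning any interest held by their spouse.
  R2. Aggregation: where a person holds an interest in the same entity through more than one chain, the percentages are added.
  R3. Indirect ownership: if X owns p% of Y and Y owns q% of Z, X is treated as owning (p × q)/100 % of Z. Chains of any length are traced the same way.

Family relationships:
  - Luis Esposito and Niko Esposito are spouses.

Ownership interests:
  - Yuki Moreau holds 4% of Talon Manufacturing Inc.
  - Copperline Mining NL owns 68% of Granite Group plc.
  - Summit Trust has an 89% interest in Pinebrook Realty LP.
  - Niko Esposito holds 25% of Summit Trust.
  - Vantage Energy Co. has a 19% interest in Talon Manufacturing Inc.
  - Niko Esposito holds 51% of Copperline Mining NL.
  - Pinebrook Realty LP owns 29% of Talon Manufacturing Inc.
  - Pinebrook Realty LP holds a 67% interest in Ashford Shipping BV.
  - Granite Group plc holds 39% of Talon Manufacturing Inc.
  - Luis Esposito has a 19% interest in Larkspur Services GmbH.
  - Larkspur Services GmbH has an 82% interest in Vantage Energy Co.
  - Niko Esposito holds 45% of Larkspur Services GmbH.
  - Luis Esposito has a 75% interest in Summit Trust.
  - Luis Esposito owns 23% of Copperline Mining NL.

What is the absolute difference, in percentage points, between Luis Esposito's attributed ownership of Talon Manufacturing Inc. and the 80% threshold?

By spousal attribution (R1), Luis Esposito is treated as also owning Niko Esposito's interest in Summit Trust, giving 75% + 25% = 100%.
By spousal attribution (R1), Luis Esposito is treated as also owning Niko Esposito's interest in Copperline Mining NL, giving 23% + 51% = 74%.
By spousal attribution (R1), Luis Esposito is treated as also owning Niko Esposito's interest in Larkspur Services GmbH, giving 19% + 45% = 64%.
Chain via Summit Trust → Pinebrook Realty LP (R3): 100% × 89% × 29% = 25.81% of Talon Manufacturing Inc.
Chain via Copperline Mining NL → Granite Group plc (R3): 74% × 68% × 39% = 19.6248% of Talon Manufacturing Inc.
Chain via Larkspur Services GmbH → Vantage Energy Co. (R3): 64% × 82% × 19% = 9.9712% of Talon Manufacturing Inc.
Aggregating (R2): 25.81% + 19.6248% + 9.9712% = 55.406%.
55.406% falls short of the 80% threshold by 24.594 percentage points.

24.594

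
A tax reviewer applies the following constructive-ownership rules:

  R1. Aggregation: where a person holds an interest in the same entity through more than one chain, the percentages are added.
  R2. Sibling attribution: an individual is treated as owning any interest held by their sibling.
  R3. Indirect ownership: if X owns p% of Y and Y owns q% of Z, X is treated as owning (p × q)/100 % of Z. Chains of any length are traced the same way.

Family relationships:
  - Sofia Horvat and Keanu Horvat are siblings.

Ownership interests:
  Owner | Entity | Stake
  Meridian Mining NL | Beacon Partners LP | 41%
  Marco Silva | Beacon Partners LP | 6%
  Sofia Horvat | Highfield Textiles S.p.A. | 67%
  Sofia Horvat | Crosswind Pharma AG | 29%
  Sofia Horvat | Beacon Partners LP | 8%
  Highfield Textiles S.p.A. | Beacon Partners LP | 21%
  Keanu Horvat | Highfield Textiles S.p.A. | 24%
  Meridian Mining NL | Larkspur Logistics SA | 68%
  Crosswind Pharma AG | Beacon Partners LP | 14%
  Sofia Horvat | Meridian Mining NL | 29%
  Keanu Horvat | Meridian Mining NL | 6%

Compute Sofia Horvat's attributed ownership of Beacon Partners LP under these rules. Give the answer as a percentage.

By sibling attribution (R2), Sofia Horvat is treated as also owning Keanu Horvat's interest in Meridian Mining NL, giving 29% + 6% = 35%.
By sibling attribution (R2), Sofia Horvat is treated as also owning Keanu Horvat's interest in Highfield Textiles S.p.A, giving 67% + 24% = 91%.
Chain via Meridian Mining NL (R3): 35% × 41% = 14.35% of Beacon Partners LP.
Chain via Crosswind Pharma AG (R3): 29% × 14% = 4.06% of Beacon Partners LP.
Chain via Highfield Textiles S.p.A. (R3): 91% × 21% = 19.11% of Beacon Partners LP.
Direct interest in Beacon Partners LP: 8%.
Aggregating (R1): 14.35% + 4.06% + 19.11% + 8% = 45.52%.

45.52%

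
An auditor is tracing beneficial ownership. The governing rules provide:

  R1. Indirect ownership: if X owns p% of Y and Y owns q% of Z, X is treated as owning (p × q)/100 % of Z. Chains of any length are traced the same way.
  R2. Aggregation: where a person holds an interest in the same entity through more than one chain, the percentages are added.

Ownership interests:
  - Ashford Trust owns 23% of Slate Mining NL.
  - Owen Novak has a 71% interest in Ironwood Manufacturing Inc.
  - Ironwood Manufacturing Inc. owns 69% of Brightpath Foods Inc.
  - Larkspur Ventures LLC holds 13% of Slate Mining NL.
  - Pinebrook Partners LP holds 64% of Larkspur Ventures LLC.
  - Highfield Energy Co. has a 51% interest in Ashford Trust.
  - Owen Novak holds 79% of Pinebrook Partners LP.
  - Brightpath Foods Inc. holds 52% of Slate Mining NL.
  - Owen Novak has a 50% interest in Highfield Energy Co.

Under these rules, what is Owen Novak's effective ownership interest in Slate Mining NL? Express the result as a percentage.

37.9126%

Chain via Pinebrook Partners LP → Larkspur Ventures LLC (R1): 79% × 64% × 13% = 6.5728% of Slate Mining NL.
Chain via Ironwood Manufacturing Inc. → Brightpath Foods Inc. (R1): 71% × 69% × 52% = 25.4748% of Slate Mining NL.
Chain via Highfield Energy Co. → Ashford Trust (R1): 50% × 51% × 23% = 5.865% of Slate Mining NL.
Aggregating (R2): 6.5728% + 25.4748% + 5.865% = 37.9126%.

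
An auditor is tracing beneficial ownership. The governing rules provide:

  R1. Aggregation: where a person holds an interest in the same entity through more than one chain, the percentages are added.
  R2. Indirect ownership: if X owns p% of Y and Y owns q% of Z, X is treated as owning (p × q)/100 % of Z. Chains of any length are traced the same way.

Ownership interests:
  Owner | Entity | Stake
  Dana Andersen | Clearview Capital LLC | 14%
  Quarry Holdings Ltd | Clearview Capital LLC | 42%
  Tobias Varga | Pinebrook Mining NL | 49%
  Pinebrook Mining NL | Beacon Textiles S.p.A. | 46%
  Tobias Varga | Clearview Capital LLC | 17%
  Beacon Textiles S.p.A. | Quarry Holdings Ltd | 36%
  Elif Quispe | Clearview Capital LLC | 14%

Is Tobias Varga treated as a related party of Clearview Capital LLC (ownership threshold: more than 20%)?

Yes

Chain via Pinebrook Mining NL → Beacon Textiles S.p.A. → Quarry Holdings Ltd (R2): 49% × 46% × 36% × 42% = 3.408048% of Clearview Capital LLC.
Direct interest in Clearview Capital LLC: 17%.
Aggregating (R1): 3.408048% + 17% = 20.408048%.
20.408048% exceeds the 20% threshold, so Tobias is a related party to Clearview Capital LLC.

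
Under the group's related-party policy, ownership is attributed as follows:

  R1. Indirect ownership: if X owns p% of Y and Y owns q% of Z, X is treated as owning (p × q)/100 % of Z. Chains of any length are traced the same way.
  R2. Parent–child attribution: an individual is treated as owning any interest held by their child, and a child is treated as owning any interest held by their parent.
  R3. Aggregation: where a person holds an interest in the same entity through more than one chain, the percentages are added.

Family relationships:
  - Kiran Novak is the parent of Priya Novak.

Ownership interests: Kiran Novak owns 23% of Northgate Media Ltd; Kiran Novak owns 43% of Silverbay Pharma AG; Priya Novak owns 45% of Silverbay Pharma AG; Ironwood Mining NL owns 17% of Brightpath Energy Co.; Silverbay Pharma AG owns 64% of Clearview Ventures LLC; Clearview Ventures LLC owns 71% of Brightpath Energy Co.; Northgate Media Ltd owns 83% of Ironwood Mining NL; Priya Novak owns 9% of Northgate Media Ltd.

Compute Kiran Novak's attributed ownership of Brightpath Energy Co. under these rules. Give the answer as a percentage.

By parent–child attribution (R2), Kiran Novak is treated as also owning Priya Novak's interest in Northgate Media Ltd, giving 23% + 9% = 32%.
By parent–child attribution (R2), Kiran Novak is treated as also owning Priya Novak's interest in Silverbay Pharma AG, giving 43% + 45% = 88%.
Chain via Northgate Media Ltd → Ironwood Mining NL (R1): 32% × 83% × 17% = 4.5152% of Brightpath Energy Co.
Chain via Silverbay Pharma AG → Clearview Ventures LLC (R1): 88% × 64% × 71% = 39.9872% of Brightpath Energy Co.
Aggregating (R3): 4.5152% + 39.9872% = 44.5024%.

44.5024%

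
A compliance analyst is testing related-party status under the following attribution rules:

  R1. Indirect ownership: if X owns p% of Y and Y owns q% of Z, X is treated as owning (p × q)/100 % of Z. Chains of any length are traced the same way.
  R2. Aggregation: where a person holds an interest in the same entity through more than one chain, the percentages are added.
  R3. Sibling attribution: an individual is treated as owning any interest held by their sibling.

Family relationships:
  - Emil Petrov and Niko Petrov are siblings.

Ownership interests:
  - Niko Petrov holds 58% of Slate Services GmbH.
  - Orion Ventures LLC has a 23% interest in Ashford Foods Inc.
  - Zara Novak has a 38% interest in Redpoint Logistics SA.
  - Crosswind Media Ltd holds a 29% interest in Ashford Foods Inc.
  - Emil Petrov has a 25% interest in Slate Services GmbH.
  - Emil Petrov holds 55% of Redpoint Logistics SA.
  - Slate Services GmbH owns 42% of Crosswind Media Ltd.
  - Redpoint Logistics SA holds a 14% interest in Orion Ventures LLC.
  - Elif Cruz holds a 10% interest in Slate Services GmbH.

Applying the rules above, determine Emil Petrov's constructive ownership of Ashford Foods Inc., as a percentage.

11.8804%

By sibling attribution (R3), Emil Petrov is treated as also owning Niko Petrov's interest in Slate Services GmbH, giving 25% + 58% = 83%.
Chain via Redpoint Logistics SA → Orion Ventures LLC (R1): 55% × 14% × 23% = 1.771% of Ashford Foods Inc.
Chain via Slate Services GmbH → Crosswind Media Ltd (R1): 83% × 42% × 29% = 10.1094% of Ashford Foods Inc.
Aggregating (R2): 1.771% + 10.1094% = 11.8804%.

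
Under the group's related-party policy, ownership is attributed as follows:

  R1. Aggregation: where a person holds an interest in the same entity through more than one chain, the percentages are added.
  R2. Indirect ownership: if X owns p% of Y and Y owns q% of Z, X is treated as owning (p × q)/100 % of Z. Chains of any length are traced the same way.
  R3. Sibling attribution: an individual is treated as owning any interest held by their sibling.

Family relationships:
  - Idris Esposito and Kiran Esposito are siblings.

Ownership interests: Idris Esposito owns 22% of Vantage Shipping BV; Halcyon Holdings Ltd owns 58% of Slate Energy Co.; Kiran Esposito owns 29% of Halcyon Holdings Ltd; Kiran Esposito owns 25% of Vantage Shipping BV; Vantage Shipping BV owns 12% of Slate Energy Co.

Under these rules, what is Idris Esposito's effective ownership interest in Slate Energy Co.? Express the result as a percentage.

By sibling attribution (R3), Idris Esposito is treated as also owning Kiran Esposito's interest in Vantage Shipping BV, giving 22% + 25% = 47%.
By sibling attribution (R3), Idris Esposito is treated as owning Kiran Esposito's 29% interest in Halcyon Holdings Ltd.
Chain via Vantage Shipping BV (R2): 47% × 12% = 5.64% of Slate Energy Co.
Chain via Halcyon Holdings Ltd (R2): 29% × 58% = 16.82% of Slate Energy Co.
Aggregating (R1): 5.64% + 16.82% = 22.46%.

22.46%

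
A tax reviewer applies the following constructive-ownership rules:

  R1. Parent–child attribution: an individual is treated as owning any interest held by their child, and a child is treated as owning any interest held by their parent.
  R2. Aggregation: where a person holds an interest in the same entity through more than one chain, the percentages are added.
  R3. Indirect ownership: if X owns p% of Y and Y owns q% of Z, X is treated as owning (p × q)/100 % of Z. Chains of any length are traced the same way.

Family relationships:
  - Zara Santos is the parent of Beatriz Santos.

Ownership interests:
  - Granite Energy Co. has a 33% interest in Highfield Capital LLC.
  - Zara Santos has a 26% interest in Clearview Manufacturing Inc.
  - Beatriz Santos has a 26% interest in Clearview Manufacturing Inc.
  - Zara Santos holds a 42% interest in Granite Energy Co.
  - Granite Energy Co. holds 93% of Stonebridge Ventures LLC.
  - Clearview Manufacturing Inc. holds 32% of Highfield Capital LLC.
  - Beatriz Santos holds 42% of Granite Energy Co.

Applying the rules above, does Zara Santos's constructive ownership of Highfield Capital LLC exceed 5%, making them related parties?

By parent–child attribution (R1), Zara Santos is treated as also owning Beatriz Santos's interest in Clearview Manufacturing Inc, giving 26% + 26% = 52%.
By parent–child attribution (R1), Zara Santos is treated as also owning Beatriz Santos's interest in Granite Energy Co, giving 42% + 42% = 84%.
Chain via Clearview Manufacturing Inc. (R3): 52% × 32% = 16.64% of Highfield Capital LLC.
Chain via Granite Energy Co. (R3): 84% × 33% = 27.72% of Highfield Capital LLC.
Aggregating (R2): 16.64% + 27.72% = 44.36%.
44.36% exceeds the 5% threshold, so Zara is a related party to Highfield Capital LLC.

Yes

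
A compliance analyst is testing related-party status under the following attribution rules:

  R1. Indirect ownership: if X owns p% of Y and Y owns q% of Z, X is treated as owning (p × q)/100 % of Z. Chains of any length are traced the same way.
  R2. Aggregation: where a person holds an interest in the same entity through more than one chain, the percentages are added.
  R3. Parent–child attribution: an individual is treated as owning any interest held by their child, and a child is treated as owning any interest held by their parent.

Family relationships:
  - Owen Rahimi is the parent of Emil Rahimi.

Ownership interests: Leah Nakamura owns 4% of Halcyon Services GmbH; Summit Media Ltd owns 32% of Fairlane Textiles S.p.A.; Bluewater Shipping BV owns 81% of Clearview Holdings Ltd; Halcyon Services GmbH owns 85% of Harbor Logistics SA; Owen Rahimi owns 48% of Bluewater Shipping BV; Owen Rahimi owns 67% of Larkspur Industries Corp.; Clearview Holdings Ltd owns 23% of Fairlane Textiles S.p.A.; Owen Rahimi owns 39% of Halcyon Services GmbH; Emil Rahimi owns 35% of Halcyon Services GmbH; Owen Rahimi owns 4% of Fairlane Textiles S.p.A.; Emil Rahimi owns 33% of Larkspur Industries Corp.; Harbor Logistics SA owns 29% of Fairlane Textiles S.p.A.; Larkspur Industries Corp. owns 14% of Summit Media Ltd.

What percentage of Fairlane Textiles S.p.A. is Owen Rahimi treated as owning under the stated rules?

35.6634%

By parent–child attribution (R3), Owen Rahimi is treated as also owning Emil Rahimi's interest in Halcyon Services GmbH, giving 39% + 35% = 74%.
By parent–child attribution (R3), Owen Rahimi is treated as also owning Emil Rahimi's interest in Larkspur Industries Corp, giving 67% + 33% = 100%.
Chain via Bluewater Shipping BV → Clearview Holdings Ltd (R1): 48% × 81% × 23% = 8.9424% of Fairlane Textiles S.p.A.
Chain via Halcyon Services GmbH → Harbor Logistics SA (R1): 74% × 85% × 29% = 18.241% of Fairlane Textiles S.p.A.
Chain via Larkspur Industries Corp. → Summit Media Ltd (R1): 100% × 14% × 32% = 4.48% of Fairlane Textiles S.p.A.
Direct interest in Fairlane Textiles S.p.A: 4%.
Aggregating (R2): 8.9424% + 18.241% + 4.48% + 4% = 35.6634%.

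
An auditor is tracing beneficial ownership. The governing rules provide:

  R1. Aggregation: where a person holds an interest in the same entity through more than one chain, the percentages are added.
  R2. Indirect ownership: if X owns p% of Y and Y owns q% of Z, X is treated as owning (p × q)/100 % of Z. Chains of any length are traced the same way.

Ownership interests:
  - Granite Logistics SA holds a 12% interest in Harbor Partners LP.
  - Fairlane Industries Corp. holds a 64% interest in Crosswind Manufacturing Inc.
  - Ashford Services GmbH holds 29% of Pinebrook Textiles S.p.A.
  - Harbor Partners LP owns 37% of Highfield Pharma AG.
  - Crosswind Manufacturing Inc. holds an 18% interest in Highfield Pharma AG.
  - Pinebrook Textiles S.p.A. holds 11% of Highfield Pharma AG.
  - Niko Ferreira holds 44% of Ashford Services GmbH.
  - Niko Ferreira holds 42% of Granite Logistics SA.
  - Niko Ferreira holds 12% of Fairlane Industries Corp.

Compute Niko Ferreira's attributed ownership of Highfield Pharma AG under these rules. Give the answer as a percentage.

4.6508%

Chain via Ashford Services GmbH → Pinebrook Textiles S.p.A. (R2): 44% × 29% × 11% = 1.4036% of Highfield Pharma AG.
Chain via Fairlane Industries Corp. → Crosswind Manufacturing Inc. (R2): 12% × 64% × 18% = 1.3824% of Highfield Pharma AG.
Chain via Granite Logistics SA → Harbor Partners LP (R2): 42% × 12% × 37% = 1.8648% of Highfield Pharma AG.
Aggregating (R1): 1.4036% + 1.3824% + 1.8648% = 4.6508%.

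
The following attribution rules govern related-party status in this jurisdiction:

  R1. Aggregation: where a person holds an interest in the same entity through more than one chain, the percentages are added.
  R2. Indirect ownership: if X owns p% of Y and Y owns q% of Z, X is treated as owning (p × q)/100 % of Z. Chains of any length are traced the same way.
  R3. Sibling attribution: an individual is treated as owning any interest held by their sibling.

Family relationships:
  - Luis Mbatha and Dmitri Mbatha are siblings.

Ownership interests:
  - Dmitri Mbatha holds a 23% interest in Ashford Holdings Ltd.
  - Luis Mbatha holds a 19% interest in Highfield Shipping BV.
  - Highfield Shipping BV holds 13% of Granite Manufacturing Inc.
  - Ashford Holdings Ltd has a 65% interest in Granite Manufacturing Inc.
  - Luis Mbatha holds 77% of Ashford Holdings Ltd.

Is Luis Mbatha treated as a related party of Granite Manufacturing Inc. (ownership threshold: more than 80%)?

By sibling attribution (R3), Luis Mbatha is treated as also owning Dmitri Mbatha's interest in Ashford Holdings Ltd, giving 77% + 23% = 100%.
Chain via Ashford Holdings Ltd (R2): 100% × 65% = 65% of Granite Manufacturing Inc.
Chain via Highfield Shipping BV (R2): 19% × 13% = 2.47% of Granite Manufacturing Inc.
Aggregating (R1): 65% + 2.47% = 67.47%.
67.47% does not exceed the 80% threshold, so Luis is not a related party to Granite Manufacturing Inc.

No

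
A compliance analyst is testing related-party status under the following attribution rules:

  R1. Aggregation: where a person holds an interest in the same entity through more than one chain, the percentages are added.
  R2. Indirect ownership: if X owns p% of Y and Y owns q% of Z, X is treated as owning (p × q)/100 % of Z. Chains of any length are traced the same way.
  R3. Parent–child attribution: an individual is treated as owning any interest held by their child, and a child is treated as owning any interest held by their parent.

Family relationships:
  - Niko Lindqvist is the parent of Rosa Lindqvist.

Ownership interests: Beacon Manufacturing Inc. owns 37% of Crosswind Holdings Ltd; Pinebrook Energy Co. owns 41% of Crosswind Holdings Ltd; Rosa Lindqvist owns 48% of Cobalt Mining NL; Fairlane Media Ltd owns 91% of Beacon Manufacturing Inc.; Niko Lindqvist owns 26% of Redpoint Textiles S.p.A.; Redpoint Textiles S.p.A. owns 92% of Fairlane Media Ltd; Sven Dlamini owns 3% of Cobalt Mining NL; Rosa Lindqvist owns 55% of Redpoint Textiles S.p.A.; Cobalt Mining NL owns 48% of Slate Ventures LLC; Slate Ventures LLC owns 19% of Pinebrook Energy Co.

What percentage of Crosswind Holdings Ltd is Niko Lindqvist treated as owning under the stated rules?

By parent–child attribution (R3), Niko Lindqvist is treated as also owning Rosa Lindqvist's interest in Redpoint Textiles S.p.A, giving 26% + 55% = 81%.
By parent–child attribution (R3), Niko Lindqvist is treated as owning Rosa Lindqvist's 48% interest in Cobalt Mining NL.
Chain via Redpoint Textiles S.p.A. → Fairlane Media Ltd → Beacon Manufacturing Inc. (R2): 81% × 92% × 91% × 37% = 25.090884% of Crosswind Holdings Ltd.
Chain via Cobalt Mining NL → Slate Ventures LLC → Pinebrook Energy Co. (R2): 48% × 48% × 19% × 41% = 1.794816% of Crosswind Holdings Ltd.
Aggregating (R1): 25.090884% + 1.794816% = 26.8857%.

26.8857%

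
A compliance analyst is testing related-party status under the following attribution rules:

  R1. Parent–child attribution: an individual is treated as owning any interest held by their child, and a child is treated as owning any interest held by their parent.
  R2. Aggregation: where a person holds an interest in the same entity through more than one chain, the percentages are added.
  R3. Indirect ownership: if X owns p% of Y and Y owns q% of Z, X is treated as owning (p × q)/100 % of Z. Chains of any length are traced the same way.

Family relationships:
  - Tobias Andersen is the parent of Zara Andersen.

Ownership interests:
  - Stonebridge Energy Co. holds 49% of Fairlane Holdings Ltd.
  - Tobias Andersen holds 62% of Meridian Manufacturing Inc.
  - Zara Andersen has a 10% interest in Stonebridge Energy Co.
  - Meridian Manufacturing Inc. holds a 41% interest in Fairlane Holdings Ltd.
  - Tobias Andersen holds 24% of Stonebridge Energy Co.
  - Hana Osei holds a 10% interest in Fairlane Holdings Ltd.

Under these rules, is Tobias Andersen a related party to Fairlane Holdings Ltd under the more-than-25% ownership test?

Yes

By parent–child attribution (R1), Tobias Andersen is treated as also owning Zara Andersen's interest in Stonebridge Energy Co, giving 24% + 10% = 34%.
Chain via Meridian Manufacturing Inc. (R3): 62% × 41% = 25.42% of Fairlane Holdings Ltd.
Chain via Stonebridge Energy Co. (R3): 34% × 49% = 16.66% of Fairlane Holdings Ltd.
Aggregating (R2): 25.42% + 16.66% = 42.08%.
42.08% exceeds the 25% threshold, so Tobias is a related party to Fairlane Holdings Ltd.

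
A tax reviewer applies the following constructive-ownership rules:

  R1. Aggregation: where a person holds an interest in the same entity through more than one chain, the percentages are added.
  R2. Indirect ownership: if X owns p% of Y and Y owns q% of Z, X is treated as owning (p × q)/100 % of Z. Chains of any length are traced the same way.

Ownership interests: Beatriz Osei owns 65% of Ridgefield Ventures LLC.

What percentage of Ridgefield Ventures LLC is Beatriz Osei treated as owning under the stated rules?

Direct interest in Ridgefield Ventures LLC: 65%.

65%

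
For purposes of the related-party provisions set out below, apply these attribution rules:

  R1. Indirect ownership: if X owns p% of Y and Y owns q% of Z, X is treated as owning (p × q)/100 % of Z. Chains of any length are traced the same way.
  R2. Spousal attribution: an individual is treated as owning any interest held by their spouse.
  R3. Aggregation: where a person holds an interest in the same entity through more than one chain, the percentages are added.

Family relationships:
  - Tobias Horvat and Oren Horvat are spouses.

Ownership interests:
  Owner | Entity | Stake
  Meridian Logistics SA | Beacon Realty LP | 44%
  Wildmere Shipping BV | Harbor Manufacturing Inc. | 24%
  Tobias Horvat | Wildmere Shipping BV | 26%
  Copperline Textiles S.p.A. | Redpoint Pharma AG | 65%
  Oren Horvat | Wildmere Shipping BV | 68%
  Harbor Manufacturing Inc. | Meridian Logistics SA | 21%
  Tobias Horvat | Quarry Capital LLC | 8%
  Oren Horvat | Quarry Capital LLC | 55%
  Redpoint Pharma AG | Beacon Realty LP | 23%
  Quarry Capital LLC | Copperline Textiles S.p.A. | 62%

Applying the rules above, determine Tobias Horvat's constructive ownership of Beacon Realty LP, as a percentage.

By spousal attribution (R2), Tobias Horvat is treated as also owning Oren Horvat's interest in Wildmere Shipping BV, giving 26% + 68% = 94%.
By spousal attribution (R2), Tobias Horvat is treated as also owning Oren Horvat's interest in Quarry Capital LLC, giving 8% + 55% = 63%.
Chain via Wildmere Shipping BV → Harbor Manufacturing Inc. → Meridian Logistics SA (R1): 94% × 24% × 21% × 44% = 2.084544% of Beacon Realty LP.
Chain via Quarry Capital LLC → Copperline Textiles S.p.A. → Redpoint Pharma AG (R1): 63% × 62% × 65% × 23% = 5.83947% of Beacon Realty LP.
Aggregating (R3): 2.084544% + 5.83947% = 7.924014%.

7.924014%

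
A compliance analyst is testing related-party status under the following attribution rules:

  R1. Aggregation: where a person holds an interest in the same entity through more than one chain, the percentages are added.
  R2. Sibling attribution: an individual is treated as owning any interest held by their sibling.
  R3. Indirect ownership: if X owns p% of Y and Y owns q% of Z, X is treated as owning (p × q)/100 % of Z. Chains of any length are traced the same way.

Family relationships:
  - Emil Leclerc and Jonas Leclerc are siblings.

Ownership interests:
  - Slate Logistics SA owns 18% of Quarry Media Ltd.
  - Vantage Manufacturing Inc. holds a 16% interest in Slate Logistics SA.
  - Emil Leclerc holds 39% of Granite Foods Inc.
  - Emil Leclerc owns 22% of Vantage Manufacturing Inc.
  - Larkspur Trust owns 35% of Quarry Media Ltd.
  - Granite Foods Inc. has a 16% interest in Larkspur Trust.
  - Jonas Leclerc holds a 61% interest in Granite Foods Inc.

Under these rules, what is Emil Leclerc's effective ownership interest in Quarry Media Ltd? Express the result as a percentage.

6.2336%

By sibling attribution (R2), Emil Leclerc is treated as also owning Jonas Leclerc's interest in Granite Foods Inc, giving 39% + 61% = 100%.
Chain via Granite Foods Inc. → Larkspur Trust (R3): 100% × 16% × 35% = 5.6% of Quarry Media Ltd.
Chain via Vantage Manufacturing Inc. → Slate Logistics SA (R3): 22% × 16% × 18% = 0.6336% of Quarry Media Ltd.
Aggregating (R1): 5.6% + 0.6336% = 6.2336%.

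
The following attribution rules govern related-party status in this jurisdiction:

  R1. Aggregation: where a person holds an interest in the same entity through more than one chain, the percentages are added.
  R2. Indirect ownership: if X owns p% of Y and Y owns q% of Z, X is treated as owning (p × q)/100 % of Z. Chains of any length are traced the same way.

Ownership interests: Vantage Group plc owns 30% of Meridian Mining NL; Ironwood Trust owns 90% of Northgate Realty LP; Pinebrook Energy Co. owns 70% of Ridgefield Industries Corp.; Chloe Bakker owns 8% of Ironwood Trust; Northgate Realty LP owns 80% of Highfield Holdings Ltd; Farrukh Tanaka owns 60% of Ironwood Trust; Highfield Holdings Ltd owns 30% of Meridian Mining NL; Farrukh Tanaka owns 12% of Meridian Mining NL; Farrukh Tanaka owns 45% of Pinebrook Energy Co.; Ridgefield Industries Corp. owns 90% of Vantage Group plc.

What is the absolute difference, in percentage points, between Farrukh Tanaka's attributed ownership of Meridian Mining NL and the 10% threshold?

23.465

Chain via Pinebrook Energy Co. → Ridgefield Industries Corp. → Vantage Group plc (R2): 45% × 70% × 90% × 30% = 8.505% of Meridian Mining NL.
Chain via Ironwood Trust → Northgate Realty LP → Highfield Holdings Ltd (R2): 60% × 90% × 80% × 30% = 12.96% of Meridian Mining NL.
Direct interest in Meridian Mining NL: 12%.
Aggregating (R1): 8.505% + 12.96% + 12% = 33.465%.
33.465% exceeds the 10% threshold by 23.465 percentage points.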